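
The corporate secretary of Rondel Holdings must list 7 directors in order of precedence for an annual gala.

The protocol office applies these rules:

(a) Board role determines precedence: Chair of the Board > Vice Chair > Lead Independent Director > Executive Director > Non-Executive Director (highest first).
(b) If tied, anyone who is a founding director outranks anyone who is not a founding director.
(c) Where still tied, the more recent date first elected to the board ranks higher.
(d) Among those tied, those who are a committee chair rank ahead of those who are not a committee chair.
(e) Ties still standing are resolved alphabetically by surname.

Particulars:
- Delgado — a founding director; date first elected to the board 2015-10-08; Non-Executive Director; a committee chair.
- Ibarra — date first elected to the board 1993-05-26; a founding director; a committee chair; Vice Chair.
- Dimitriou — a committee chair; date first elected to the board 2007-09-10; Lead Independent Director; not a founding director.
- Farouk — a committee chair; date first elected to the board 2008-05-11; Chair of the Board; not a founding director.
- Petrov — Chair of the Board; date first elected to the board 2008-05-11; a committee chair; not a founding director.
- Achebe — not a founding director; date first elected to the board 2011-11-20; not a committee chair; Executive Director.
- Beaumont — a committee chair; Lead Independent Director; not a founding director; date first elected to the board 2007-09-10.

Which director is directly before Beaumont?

Ibarra

By board role: Farouk and Petrov (Chair of the Board); then Ibarra (Vice Chair); then Beaumont and Dimitriou (Lead Independent Director); then Achebe (Executive Director); then Delgado (Non-Executive Director).
Farouk and Petrov are each not a founding director, so the next rule applies.
Farouk and Petrov both have date first elected to the board 2008-05-11, so the next rule applies.
Farouk and Petrov are each a committee chair, so the next rule applies.
Among Farouk and Petrov, alphabetically by surname: Farouk before Petrov.
Beaumont and Dimitriou are each not a founding director, so the next rule applies.
Beaumont and Dimitriou both have date first elected to the board 2007-09-10, so the next rule applies.
Beaumont and Dimitriou are each a committee chair, so the next rule applies.
Among Beaumont and Dimitriou, alphabetically by surname: Beaumont before Dimitriou.
Order: Farouk, Petrov, Ibarra, Beaumont, Dimitriou, Achebe, Delgado.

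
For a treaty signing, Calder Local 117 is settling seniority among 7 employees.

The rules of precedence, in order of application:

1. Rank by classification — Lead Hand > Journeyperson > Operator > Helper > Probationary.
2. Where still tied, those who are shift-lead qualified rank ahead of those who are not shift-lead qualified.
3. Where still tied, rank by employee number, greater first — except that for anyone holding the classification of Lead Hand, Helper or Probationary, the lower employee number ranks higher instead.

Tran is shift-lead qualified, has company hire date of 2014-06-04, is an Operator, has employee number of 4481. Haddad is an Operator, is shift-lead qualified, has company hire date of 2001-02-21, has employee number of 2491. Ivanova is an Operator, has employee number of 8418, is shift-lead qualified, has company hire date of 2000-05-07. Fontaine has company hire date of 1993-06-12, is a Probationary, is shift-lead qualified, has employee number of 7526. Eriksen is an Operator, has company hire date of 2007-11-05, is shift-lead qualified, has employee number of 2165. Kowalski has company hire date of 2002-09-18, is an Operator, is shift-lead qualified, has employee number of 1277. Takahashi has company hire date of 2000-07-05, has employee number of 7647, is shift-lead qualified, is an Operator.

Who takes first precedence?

Ivanova

By classification: Ivanova, Takahashi, Tran, Haddad, Eriksen and Kowalski (Operator); then Fontaine (Probationary).
Ivanova, Takahashi, Tran, Haddad, Eriksen and Kowalski are each shift-lead qualified, so the next rule applies.
Among Ivanova, Takahashi, Tran, Haddad, Eriksen and Kowalski, by employee number (higher first): Ivanova (8418) before Takahashi (7647) before Tran (4481) before Haddad (2491) before Eriksen (2165) before Kowalski (1277).
Order: Ivanova, Takahashi, Tran, Haddad, Eriksen, Kowalski, Fontaine.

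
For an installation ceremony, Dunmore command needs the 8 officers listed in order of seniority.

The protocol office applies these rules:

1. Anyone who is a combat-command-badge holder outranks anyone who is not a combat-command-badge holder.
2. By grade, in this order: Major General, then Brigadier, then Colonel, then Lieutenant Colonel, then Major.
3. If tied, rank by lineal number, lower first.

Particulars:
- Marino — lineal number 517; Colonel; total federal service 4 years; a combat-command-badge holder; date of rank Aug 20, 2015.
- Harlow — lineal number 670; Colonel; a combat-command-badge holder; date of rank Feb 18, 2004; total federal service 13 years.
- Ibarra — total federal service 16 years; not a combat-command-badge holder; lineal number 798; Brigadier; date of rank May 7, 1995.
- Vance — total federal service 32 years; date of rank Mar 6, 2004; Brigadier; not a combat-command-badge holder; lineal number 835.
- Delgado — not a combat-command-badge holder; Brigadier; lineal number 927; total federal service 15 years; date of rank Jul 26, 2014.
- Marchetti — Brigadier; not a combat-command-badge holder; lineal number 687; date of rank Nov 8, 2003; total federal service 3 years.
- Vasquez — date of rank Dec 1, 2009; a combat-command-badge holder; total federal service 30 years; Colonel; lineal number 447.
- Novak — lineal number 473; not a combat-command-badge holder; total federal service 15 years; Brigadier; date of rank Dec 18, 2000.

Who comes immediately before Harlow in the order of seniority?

By the first rule: Vasquez, Marino and Harlow (each a combat-command-badge holder); then Novak, Marchetti, Ibarra, Vance and Delgado (each not a combat-command-badge holder).
Vasquez, Marino and Harlow are each Colonel, so the next rule applies.
Among Vasquez, Marino and Harlow, by lineal number (lower first): Vasquez (447) before Marino (517) before Harlow (670).
Novak, Marchetti, Ibarra, Vance and Delgado are each Brigadier, so the next rule applies.
Among Novak, Marchetti, Ibarra, Vance and Delgado, by lineal number (lower first): Novak (473) before Marchetti (687) before Ibarra (798) before Vance (835) before Delgado (927).
Order: Vasquez, Marino, Harlow, Novak, Marchetti, Ibarra, Vance, Delgado.

Marino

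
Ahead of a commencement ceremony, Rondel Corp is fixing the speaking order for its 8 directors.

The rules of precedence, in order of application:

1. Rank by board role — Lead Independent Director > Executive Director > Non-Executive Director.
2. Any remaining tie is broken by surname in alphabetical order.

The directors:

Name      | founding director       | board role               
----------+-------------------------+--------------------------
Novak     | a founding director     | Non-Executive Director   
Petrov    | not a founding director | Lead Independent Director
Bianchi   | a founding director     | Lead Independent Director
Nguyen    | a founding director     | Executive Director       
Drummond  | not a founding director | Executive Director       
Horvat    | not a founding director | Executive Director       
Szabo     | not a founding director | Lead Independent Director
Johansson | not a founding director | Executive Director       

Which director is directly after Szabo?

By board role: Bianchi, Petrov and Szabo (Lead Independent Director); then Drummond, Horvat, Johansson and Nguyen (Executive Director); then Novak (Non-Executive Director).
Among Bianchi, Petrov and Szabo, alphabetically by surname: Bianchi before Petrov before Szabo.
Among Drummond, Horvat, Johansson and Nguyen, alphabetically by surname: Drummond before Horvat before Johansson before Nguyen.
Order: Bianchi, Petrov, Szabo, Drummond, Horvat, Johansson, Nguyen, Novak.

Drummond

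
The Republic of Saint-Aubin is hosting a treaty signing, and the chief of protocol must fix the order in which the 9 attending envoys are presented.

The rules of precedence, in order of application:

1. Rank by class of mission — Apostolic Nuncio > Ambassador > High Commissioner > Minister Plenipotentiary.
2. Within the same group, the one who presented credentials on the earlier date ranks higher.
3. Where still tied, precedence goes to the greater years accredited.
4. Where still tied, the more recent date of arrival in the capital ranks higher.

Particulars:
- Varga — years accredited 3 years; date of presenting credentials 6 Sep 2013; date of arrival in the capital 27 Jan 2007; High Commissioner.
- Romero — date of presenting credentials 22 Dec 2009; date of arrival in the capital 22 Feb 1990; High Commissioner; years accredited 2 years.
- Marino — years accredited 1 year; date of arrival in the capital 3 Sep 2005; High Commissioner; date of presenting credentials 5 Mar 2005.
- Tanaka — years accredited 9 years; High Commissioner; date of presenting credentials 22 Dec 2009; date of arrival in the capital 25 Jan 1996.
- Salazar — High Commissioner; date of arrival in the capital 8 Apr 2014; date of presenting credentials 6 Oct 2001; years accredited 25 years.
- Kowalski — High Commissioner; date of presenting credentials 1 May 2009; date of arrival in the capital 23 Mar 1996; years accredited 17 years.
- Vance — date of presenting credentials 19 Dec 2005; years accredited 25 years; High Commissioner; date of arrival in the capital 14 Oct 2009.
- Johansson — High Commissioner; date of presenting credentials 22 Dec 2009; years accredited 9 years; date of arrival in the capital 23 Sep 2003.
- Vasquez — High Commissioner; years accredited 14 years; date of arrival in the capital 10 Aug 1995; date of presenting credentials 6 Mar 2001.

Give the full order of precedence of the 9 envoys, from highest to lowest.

Vasquez, Salazar, Marino, Vance, Kowalski, Johansson, Tanaka, Romero, Varga

By class of mission: Vasquez, Salazar, Marino, Vance, Kowalski, Johansson, Tanaka, Romero and Varga (High Commissioner).
Among Vasquez, Salazar, Marino, Vance, Kowalski, Johansson, Tanaka, Romero and Varga, by date of presenting credentials (earlier first): Vasquez (6 Mar 2001) before Salazar (6 Oct 2001) before Marino (5 Mar 2005) before Vance (19 Dec 2005) before Kowalski (1 May 2009) before Johansson, Tanaka and Romero (22 Dec 2009) before Varga (6 Sep 2013).
Among Johansson, Tanaka and Romero, by years accredited (higher first): Johansson and Tanaka (9 years) before Romero (2 years).
Among Johansson and Tanaka, by date of arrival in the capital (later first): Johansson (23 Sep 2003) before Tanaka (25 Jan 1996).
Full order: Vasquez, Salazar, Marino, Vance, Kowalski, Johansson, Tanaka, Romero, Varga.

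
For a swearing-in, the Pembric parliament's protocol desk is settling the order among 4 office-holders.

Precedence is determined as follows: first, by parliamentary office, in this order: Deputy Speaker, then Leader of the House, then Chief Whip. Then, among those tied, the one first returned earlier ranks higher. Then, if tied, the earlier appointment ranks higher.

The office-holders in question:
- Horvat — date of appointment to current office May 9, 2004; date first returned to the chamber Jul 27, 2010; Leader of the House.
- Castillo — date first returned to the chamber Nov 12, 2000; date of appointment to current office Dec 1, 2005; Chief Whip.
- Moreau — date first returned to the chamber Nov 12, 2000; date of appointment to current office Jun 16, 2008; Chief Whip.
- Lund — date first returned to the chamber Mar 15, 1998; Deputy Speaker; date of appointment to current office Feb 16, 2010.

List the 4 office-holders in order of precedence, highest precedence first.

By parliamentary office: Lund (Deputy Speaker); then Horvat (Leader of the House); then Castillo and Moreau (Chief Whip).
Castillo and Moreau both have date first returned to the chamber Nov 12, 2000, so the next rule applies.
Among Castillo and Moreau, by date of appointment to current office (earlier first): Castillo (Dec 1, 2005) before Moreau (Jun 16, 2008).
Full order: Lund, Horvat, Castillo, Moreau.

Lund, Horvat, Castillo, Moreau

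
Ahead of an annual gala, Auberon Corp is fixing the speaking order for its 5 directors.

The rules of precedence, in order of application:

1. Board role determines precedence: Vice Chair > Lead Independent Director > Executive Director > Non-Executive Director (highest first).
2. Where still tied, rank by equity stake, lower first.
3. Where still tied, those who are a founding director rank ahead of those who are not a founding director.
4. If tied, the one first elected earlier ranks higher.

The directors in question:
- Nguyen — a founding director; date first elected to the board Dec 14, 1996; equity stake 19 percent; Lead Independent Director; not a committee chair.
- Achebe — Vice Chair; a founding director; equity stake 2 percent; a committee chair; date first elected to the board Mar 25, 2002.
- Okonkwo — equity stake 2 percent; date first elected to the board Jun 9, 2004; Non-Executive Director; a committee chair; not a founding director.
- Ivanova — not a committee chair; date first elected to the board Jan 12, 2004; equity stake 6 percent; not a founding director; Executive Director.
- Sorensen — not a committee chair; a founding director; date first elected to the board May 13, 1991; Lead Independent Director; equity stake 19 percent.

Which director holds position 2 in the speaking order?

By board role: Achebe (Vice Chair); then Sorensen and Nguyen (Lead Independent Director); then Ivanova (Executive Director); then Okonkwo (Non-Executive Director).
Sorensen and Nguyen both have equity stake 19 percent, so the next rule applies.
Sorensen and Nguyen are each a founding director, so the next rule applies.
Among Sorensen and Nguyen, by date first elected to the board (earlier first): Sorensen (May 13, 1991) before Nguyen (Dec 14, 1996).
Order: Achebe, Sorensen, Nguyen, Ivanova, Okonkwo.

Sorensen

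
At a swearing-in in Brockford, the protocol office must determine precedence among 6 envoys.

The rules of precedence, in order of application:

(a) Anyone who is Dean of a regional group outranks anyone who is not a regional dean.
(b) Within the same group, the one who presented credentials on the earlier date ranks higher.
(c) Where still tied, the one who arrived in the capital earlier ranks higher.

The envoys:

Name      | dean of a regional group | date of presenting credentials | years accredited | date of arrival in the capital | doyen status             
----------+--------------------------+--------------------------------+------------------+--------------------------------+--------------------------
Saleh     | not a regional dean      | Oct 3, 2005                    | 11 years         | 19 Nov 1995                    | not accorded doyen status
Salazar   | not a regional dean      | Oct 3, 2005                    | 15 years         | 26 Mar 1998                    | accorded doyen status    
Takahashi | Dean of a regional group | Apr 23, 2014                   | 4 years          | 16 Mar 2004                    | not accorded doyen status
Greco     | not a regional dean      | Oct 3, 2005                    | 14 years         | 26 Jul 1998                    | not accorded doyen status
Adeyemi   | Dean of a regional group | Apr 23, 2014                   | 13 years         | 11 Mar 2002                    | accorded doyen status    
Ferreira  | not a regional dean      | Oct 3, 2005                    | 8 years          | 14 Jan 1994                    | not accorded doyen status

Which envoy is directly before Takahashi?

By the first rule: Adeyemi and Takahashi (both Dean of a regional group); then Ferreira, Saleh, Salazar and Greco (each not a regional dean).
Adeyemi and Takahashi both have date of presenting credentials Apr 23, 2014, so the next rule applies.
Among Adeyemi and Takahashi, by date of arrival in the capital (earlier first): Adeyemi (11 Mar 2002) before Takahashi (16 Mar 2004).
Ferreira, Saleh, Salazar and Greco all have date of presenting credentials Oct 3, 2005, so the next rule applies.
Among Ferreira, Saleh, Salazar and Greco, by date of arrival in the capital (earlier first): Ferreira (14 Jan 1994) before Saleh (19 Nov 1995) before Salazar (26 Mar 1998) before Greco (26 Jul 1998).
Order: Adeyemi, Takahashi, Ferreira, Saleh, Salazar, Greco.

Adeyemi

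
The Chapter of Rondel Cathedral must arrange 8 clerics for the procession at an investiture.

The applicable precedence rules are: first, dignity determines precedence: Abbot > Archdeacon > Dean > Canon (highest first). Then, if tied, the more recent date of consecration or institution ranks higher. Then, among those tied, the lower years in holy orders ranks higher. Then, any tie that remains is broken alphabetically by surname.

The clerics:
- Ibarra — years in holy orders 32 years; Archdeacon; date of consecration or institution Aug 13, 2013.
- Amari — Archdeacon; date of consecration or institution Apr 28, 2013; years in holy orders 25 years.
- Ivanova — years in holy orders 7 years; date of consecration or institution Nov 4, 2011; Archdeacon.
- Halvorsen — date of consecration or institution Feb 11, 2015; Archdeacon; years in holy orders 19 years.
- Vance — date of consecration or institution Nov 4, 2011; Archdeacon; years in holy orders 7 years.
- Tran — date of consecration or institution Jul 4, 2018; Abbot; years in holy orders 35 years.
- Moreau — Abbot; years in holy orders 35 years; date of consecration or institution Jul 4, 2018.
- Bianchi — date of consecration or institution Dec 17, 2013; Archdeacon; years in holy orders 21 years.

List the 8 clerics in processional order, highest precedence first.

Moreau, Tran, Halvorsen, Bianchi, Ibarra, Amari, Ivanova, Vance

By dignity: Moreau and Tran (Abbot); then Halvorsen, Bianchi, Ibarra, Amari, Ivanova and Vance (Archdeacon).
Moreau and Tran both have date of consecration or institution Jul 4, 2018, so the next rule applies.
Moreau and Tran both have years in holy orders 35 years, so the next rule applies.
Among Moreau and Tran, alphabetically by surname: Moreau before Tran.
Among Halvorsen, Bianchi, Ibarra, Amari, Ivanova and Vance, by date of consecration or institution (later first): Halvorsen (Feb 11, 2015) before Bianchi (Dec 17, 2013) before Ibarra (Aug 13, 2013) before Amari (Apr 28, 2013) before Ivanova and Vance (Nov 4, 2011).
Ivanova and Vance both have years in holy orders 7 years, so the next rule applies.
Among Ivanova and Vance, alphabetically by surname: Ivanova before Vance.
Full order: Moreau, Tran, Halvorsen, Bianchi, Ibarra, Amari, Ivanova, Vance.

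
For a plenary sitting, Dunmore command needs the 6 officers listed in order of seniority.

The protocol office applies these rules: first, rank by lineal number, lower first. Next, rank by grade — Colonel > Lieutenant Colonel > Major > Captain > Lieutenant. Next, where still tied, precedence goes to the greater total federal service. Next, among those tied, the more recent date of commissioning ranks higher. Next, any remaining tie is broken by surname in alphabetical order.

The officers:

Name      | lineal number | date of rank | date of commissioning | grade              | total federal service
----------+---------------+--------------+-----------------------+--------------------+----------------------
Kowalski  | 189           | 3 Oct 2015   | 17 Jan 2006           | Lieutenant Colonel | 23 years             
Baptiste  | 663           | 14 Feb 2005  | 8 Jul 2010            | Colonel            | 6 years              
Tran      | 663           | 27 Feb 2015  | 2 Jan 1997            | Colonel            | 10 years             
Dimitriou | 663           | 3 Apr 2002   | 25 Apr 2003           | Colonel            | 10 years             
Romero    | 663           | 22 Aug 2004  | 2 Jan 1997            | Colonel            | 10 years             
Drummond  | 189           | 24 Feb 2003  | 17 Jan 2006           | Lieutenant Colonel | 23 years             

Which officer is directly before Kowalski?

By lineal number (lower first): Drummond and Kowalski (both 189); then Dimitriou, Romero, Tran and Baptiste (each 663).
Drummond and Kowalski are each Lieutenant Colonel, so the next rule applies.
Drummond and Kowalski both have total federal service 23 years, so the next rule applies.
Drummond and Kowalski both have date of commissioning 17 Jan 2006, so the next rule applies.
Among Drummond and Kowalski, alphabetically by surname: Drummond before Kowalski.
Dimitriou, Romero, Tran and Baptiste are each Colonel, so the next rule applies.
Among Dimitriou, Romero, Tran and Baptiste, by total federal service (higher first): Dimitriou, Romero and Tran (10 years) before Baptiste (6 years).
Among Dimitriou, Romero and Tran, by date of commissioning (later first): Dimitriou (25 Apr 2003) before Romero and Tran (2 Jan 1997).
Among Romero and Tran, alphabetically by surname: Romero before Tran.
Order: Drummond, Kowalski, Dimitriou, Romero, Tran, Baptiste.

Drummond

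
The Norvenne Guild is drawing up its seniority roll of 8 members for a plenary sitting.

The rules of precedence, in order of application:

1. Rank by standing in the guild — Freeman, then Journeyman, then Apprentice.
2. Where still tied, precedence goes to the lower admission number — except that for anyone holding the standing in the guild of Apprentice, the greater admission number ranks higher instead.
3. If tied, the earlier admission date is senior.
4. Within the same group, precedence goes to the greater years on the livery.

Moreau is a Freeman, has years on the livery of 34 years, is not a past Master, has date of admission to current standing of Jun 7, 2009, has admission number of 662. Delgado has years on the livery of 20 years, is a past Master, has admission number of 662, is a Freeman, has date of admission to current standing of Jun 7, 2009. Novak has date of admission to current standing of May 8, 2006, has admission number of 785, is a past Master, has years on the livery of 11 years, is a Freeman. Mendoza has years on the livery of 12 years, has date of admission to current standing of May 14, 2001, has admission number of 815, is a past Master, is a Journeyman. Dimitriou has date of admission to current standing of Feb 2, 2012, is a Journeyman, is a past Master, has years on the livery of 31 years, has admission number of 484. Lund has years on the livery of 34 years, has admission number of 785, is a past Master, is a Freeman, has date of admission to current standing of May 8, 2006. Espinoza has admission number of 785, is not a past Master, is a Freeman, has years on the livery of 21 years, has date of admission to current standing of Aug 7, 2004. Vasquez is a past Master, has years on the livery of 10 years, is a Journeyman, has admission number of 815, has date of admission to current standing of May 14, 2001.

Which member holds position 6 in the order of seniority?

Dimitriou

By standing in the guild: Moreau, Delgado, Espinoza, Lund and Novak (Freeman); then Dimitriou, Mendoza and Vasquez (Journeyman).
Among Moreau, Delgado, Espinoza, Lund and Novak, by admission number (lower first): Moreau and Delgado (662) before Espinoza, Lund and Novak (785).
Moreau and Delgado both have date of admission to current standing Jun 7, 2009, so the next rule applies.
Among Moreau and Delgado, by years on the livery (higher first): Moreau (34 years) before Delgado (20 years).
Among Espinoza, Lund and Novak, by date of admission to current standing (earlier first): Espinoza (Aug 7, 2004) before Lund and Novak (May 8, 2006).
Among Lund and Novak, by years on the livery (higher first): Lund (34 years) before Novak (11 years).
Among Dimitriou, Mendoza and Vasquez, by admission number (lower first): Dimitriou (484) before Mendoza and Vasquez (815).
Mendoza and Vasquez both have date of admission to current standing May 14, 2001, so the next rule applies.
Among Mendoza and Vasquez, by years on the livery (higher first): Mendoza (12 years) before Vasquez (10 years).
Order: Moreau, Delgado, Espinoza, Lund, Novak, Dimitriou, Mendoza, Vasquez.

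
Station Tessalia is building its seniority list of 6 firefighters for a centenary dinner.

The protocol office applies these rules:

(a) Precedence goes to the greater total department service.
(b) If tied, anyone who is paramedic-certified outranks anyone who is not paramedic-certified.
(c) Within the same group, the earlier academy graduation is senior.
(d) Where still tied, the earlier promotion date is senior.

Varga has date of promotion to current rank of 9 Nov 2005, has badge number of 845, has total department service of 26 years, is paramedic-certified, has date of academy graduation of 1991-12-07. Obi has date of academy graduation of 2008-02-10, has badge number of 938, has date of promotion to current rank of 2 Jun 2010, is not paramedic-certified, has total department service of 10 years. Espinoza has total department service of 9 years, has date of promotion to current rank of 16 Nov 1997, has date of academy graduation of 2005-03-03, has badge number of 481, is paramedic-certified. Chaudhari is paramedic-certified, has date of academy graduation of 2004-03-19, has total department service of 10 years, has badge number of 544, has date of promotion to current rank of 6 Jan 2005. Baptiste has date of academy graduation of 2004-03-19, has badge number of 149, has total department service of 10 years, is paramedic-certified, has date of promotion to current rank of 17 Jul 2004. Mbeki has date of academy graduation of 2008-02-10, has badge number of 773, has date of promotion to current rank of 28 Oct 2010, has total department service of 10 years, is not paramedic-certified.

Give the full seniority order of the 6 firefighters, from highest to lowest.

By total department service (higher first): Varga (26 years); then Baptiste, Chaudhari, Obi and Mbeki (each 10 years); then Espinoza (9 years).
Among Baptiste, Chaudhari, Obi and Mbeki, paramedic-certified before not paramedic-certified: Baptiste and Chaudhari (paramedic-certified) before Obi and Mbeki (not paramedic-certified).
Baptiste and Chaudhari both have date of academy graduation 2004-03-19, so the next rule applies.
Among Baptiste and Chaudhari, by date of promotion to current rank (earlier first): Baptiste (17 Jul 2004) before Chaudhari (6 Jan 2005).
Obi and Mbeki both have date of academy graduation 2008-02-10, so the next rule applies.
Among Obi and Mbeki, by date of promotion to current rank (earlier first): Obi (2 Jun 2010) before Mbeki (28 Oct 2010).
Full order: Varga, Baptiste, Chaudhari, Obi, Mbeki, Espinoza.

Varga, Baptiste, Chaudhari, Obi, Mbeki, Espinoza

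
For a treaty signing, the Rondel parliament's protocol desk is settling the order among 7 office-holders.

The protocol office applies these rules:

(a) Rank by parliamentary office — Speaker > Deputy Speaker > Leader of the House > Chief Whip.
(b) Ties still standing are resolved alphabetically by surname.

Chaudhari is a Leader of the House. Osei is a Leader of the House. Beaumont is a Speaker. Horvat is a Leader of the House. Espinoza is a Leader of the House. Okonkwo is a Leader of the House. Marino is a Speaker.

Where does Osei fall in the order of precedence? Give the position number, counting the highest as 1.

7

By parliamentary office: Beaumont and Marino (Speaker); then Chaudhari, Espinoza, Horvat, Okonkwo and Osei (Leader of the House).
Among Beaumont and Marino, alphabetically by surname: Beaumont before Marino.
Among Chaudhari, Espinoza, Horvat, Okonkwo and Osei, alphabetically by surname: Chaudhari before Espinoza before Horvat before Okonkwo before Osei.
Order: Beaumont, Marino, Chaudhari, Espinoza, Horvat, Okonkwo, Osei. So position 7.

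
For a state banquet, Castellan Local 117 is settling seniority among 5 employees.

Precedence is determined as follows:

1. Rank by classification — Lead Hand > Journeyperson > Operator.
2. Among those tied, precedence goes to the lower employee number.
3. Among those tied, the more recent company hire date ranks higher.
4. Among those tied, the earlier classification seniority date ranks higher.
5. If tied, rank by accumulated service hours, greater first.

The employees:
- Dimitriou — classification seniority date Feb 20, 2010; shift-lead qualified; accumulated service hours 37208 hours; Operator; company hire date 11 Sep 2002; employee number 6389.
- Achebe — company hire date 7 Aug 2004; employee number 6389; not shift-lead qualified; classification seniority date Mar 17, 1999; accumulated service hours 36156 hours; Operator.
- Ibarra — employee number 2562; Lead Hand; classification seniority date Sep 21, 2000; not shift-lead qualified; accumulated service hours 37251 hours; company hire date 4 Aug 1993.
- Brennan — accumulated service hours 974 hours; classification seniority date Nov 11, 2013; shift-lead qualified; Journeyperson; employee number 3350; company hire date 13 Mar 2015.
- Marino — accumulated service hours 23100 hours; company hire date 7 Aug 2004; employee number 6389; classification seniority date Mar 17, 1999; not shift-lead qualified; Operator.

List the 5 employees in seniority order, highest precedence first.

Ibarra, Brennan, Achebe, Marino, Dimitriou

By classification: Ibarra (Lead Hand); then Brennan (Journeyperson); then Achebe, Marino and Dimitriou (Operator).
Achebe, Marino and Dimitriou all have employee number 6389, so the next rule applies.
Among Achebe, Marino and Dimitriou, by company hire date (later first): Achebe and Marino (7 Aug 2004) before Dimitriou (11 Sep 2002).
Achebe and Marino both have classification seniority date Mar 17, 1999, so the next rule applies.
Among Achebe and Marino, by accumulated service hours (higher first): Achebe (36156 hours) before Marino (23100 hours).
Full order: Ibarra, Brennan, Achebe, Marino, Dimitriou.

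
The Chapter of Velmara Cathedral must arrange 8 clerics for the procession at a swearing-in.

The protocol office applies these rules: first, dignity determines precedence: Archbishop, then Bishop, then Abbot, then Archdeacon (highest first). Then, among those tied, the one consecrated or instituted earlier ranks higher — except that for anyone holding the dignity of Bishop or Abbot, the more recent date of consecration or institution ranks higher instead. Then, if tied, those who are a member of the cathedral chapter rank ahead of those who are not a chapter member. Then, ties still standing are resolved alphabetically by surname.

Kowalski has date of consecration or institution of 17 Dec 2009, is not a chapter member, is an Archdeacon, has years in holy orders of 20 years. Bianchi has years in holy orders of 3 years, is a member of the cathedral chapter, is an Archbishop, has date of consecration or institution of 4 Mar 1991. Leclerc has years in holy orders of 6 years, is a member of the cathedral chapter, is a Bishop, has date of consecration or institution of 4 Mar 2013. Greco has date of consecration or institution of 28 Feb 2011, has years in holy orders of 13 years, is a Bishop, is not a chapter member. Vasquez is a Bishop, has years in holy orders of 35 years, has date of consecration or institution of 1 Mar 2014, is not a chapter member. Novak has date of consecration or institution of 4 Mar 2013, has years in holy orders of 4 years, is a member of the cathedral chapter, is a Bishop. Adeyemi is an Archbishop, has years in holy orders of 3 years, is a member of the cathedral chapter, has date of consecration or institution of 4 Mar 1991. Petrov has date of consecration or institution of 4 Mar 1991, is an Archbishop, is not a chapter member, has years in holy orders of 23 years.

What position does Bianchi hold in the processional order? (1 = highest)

2

By dignity: Adeyemi, Bianchi and Petrov (Archbishop); then Vasquez, Leclerc, Novak and Greco (Bishop); then Kowalski (Archdeacon).
Adeyemi, Bianchi and Petrov all have date of consecration or institution 4 Mar 1991, so the next rule applies.
Among Adeyemi, Bianchi and Petrov, a member of the cathedral chapter before not a chapter member: Adeyemi and Bianchi (a member of the cathedral chapter) before Petrov (not a chapter member).
Among Adeyemi and Bianchi, alphabetically by surname: Adeyemi before Bianchi.
Among Vasquez, Leclerc, Novak and Greco, by date of consecration or institution (later first) (reversed rule for this group): Vasquez (1 Mar 2014) before Leclerc and Novak (4 Mar 2013) before Greco (28 Feb 2011).
Leclerc and Novak are each a member of the cathedral chapter, so the next rule applies.
Among Leclerc and Novak, alphabetically by surname: Leclerc before Novak.
Order: Adeyemi, Bianchi, Petrov, Vasquez, Leclerc, Novak, Greco, Kowalski. So position 2.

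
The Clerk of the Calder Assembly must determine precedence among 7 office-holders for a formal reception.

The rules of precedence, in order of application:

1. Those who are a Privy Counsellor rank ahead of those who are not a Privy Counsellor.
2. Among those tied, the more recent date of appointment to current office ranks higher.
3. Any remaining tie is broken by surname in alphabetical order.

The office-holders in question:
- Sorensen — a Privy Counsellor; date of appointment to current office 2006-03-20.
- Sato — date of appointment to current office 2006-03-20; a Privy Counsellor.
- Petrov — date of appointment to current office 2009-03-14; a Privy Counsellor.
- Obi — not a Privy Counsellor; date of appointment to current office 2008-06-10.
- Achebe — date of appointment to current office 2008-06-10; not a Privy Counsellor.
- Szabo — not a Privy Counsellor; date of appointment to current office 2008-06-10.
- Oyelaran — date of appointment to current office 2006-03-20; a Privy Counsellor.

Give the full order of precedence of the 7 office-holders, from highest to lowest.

Petrov, Oyelaran, Sato, Sorensen, Achebe, Obi, Szabo

By the first rule: Petrov, Oyelaran, Sato and Sorensen (each a Privy Counsellor); then Achebe, Obi and Szabo (each not a Privy Counsellor).
Among Petrov, Oyelaran, Sato and Sorensen, by date of appointment to current office (later first): Petrov (2009-03-14) before Oyelaran, Sato and Sorensen (2006-03-20).
Among Oyelaran, Sato and Sorensen, alphabetically by surname: Oyelaran before Sato before Sorensen.
Achebe, Obi and Szabo all have date of appointment to current office 2008-06-10, so the next rule applies.
Among Achebe, Obi and Szabo, alphabetically by surname: Achebe before Obi before Szabo.
Full order: Petrov, Oyelaran, Sato, Sorensen, Achebe, Obi, Szabo.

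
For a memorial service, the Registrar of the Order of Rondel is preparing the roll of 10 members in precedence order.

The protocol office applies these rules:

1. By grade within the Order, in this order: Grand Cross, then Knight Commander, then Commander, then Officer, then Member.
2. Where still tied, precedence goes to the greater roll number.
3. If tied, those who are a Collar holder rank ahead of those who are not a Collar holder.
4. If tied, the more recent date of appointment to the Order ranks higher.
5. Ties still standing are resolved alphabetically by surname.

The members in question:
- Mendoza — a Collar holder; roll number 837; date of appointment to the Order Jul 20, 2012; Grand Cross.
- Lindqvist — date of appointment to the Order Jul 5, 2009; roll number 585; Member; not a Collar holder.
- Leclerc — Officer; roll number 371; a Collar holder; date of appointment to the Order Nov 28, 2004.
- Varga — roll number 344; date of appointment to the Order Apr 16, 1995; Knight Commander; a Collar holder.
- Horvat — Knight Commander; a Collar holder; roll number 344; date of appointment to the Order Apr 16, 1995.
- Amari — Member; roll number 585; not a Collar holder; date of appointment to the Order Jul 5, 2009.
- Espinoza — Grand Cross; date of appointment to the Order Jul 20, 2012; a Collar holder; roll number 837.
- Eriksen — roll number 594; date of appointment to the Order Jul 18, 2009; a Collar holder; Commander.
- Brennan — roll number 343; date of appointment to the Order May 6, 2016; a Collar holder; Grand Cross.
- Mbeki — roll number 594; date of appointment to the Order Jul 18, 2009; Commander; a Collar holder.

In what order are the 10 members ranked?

By grade within the Order: Espinoza, Mendoza and Brennan (Grand Cross); then Horvat and Varga (Knight Commander); then Eriksen and Mbeki (Commander); then Leclerc (Officer); then Amari and Lindqvist (Member).
Among Espinoza, Mendoza and Brennan, by roll number (higher first): Espinoza and Mendoza (837) before Brennan (343).
Espinoza and Mendoza are each a Collar holder, so the next rule applies.
Espinoza and Mendoza both have date of appointment to the Order Jul 20, 2012, so the next rule applies.
Among Espinoza and Mendoza, alphabetically by surname: Espinoza before Mendoza.
Horvat and Varga both have roll number 344, so the next rule applies.
Horvat and Varga are each a Collar holder, so the next rule applies.
Horvat and Varga both have date of appointment to the Order Apr 16, 1995, so the next rule applies.
Among Horvat and Varga, alphabetically by surname: Horvat before Varga.
Eriksen and Mbeki both have roll number 594, so the next rule applies.
Eriksen and Mbeki are each a Collar holder, so the next rule applies.
Eriksen and Mbeki both have date of appointment to the Order Jul 18, 2009, so the next rule applies.
Among Eriksen and Mbeki, alphabetically by surname: Eriksen before Mbeki.
Amari and Lindqvist both have roll number 585, so the next rule applies.
Amari and Lindqvist are each not a Collar holder, so the next rule applies.
Amari and Lindqvist both have date of appointment to the Order Jul 5, 2009, so the next rule applies.
Among Amari and Lindqvist, alphabetically by surname: Amari before Lindqvist.
Full order: Espinoza, Mendoza, Brennan, Horvat, Varga, Eriksen, Mbeki, Leclerc, Amari, Lindqvist.

Espinoza, Mendoza, Brennan, Horvat, Varga, Eriksen, Mbeki, Leclerc, Amari, Lindqvist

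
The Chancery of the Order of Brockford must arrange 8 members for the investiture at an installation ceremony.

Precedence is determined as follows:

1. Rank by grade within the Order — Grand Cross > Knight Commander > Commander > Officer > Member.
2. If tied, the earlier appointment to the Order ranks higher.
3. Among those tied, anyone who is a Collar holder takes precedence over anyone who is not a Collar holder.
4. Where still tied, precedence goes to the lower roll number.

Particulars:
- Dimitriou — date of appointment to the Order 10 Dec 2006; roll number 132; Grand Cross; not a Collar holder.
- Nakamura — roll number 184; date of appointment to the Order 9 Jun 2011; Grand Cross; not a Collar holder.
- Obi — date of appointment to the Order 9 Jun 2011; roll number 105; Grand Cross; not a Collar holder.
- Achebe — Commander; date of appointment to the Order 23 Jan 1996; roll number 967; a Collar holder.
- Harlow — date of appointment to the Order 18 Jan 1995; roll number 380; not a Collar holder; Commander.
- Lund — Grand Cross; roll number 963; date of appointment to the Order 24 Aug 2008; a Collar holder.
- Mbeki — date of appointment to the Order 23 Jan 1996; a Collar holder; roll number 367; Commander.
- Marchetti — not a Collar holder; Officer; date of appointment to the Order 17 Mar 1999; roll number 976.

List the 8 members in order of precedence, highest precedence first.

By grade within the Order: Dimitriou, Lund, Obi and Nakamura (Grand Cross); then Harlow, Mbeki and Achebe (Commander); then Marchetti (Officer).
Among Dimitriou, Lund, Obi and Nakamura, by date of appointment to the Order (earlier first): Dimitriou (10 Dec 2006) before Lund (24 Aug 2008) before Obi and Nakamura (9 Jun 2011).
Obi and Nakamura are each not a Collar holder, so the next rule applies.
Among Obi and Nakamura, by roll number (lower first): Obi (105) before Nakamura (184).
Among Harlow, Mbeki and Achebe, by date of appointment to the Order (earlier first): Harlow (18 Jan 1995) before Mbeki and Achebe (23 Jan 1996).
Mbeki and Achebe are each a Collar holder, so the next rule applies.
Among Mbeki and Achebe, by roll number (lower first): Mbeki (367) before Achebe (967).
Full order: Dimitriou, Lund, Obi, Nakamura, Harlow, Mbeki, Achebe, Marchetti.

Dimitriou, Lund, Obi, Nakamura, Harlow, Mbeki, Achebe, Marchetti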